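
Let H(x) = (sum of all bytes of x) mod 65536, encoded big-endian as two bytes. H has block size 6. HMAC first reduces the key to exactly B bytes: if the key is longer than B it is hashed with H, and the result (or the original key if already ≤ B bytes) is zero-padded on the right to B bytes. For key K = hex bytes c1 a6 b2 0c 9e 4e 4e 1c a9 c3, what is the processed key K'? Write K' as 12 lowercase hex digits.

|K| = 10 > B = 6, so first hash the key.
H(K): sum = 193+166+178+12+158+78+78+28+169+195 = 1255 → 04 e7.
Zero-pad H(K) = 04 e7 to 6 bytes: K' = 04 e7 00 00 00 00.

04e700000000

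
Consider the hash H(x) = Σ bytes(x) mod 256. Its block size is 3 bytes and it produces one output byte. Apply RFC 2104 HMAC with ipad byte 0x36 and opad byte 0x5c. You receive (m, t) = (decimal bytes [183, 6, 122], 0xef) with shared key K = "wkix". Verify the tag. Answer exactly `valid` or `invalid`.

valid

Key "wkix" = 77 6b 69 78 is 4 bytes > B = 3, so hash it first: H(key) = c3, then zero-pad to 3 bytes: K' = c3 00 00.
K' ⊕ ipad = f5 36 36; K' ⊕ opad = 9f 5c 5c.
Inner hash: sum = 245+54+54+183+6+122 = 664; mod 256 = 152 → 98.
Outer hash (recomputed tag): sum = 159+92+92+152 = 495; mod 256 = 239 → ef.
Recomputed tag = ef; claimed = ef → match.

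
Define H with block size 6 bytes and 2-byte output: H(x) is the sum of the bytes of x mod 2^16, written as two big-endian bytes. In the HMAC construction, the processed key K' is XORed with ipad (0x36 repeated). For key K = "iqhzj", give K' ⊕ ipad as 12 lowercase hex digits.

Key "iqhzj" = 69 71 68 7a 6a is 5 bytes ≤ B = 6; zero-pad to 6 bytes: K' = 69 71 68 7a 6a 00.
XOR each byte with 0x36: 69⊕36=5f, 71⊕36=47, 68⊕36=5e, 7a⊕36=4c, 6a⊕36=5c, 00⊕36=36.

5f475e4c5c36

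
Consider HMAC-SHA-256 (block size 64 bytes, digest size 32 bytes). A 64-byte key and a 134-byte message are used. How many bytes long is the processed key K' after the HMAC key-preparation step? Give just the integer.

Key is 64 ≤ 64 bytes, zero-padded: |K'| = 64.

64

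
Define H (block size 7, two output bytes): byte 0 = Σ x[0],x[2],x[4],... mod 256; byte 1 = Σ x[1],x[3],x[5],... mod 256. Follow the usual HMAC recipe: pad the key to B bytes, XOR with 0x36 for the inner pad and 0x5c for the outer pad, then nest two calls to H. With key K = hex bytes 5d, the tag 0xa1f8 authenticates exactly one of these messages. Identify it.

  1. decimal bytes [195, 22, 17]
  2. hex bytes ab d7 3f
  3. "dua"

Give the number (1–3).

2

Key hex bytes 5d is 1 byte ≤ B = 7; zero-pad to 7 bytes: K' = 5d 00 00 00 00 00 00.
K' ⊕ ipad = 6b 36 36 36 36 36 36; K' ⊕ opad = 01 5c 5c 5c 5c 5c 5c.
m1: inner = H(6b 36 36 36 36 36 36 c3 16 11) = 23 76; tag = H(01 5c 5c 5c 5c 5c 5c 23 76) = 8b37
m2: inner = H(6b 36 36 36 36 36 36 ab d7 3f) = e4 8c; tag = H(01 5c 5c 5c 5c 5c 5c e4 8c) = a1f8 ← matches
m3: inner = H(6b 36 36 36 36 36 36 64 75 61) = 82 67; tag = H(01 5c 5c 5c 5c 5c 5c 82 67) = 7c96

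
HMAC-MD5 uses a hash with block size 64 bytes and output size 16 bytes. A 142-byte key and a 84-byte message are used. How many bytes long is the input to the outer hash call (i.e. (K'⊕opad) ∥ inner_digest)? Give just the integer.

80

Key is 142 > 64 bytes, so it is hashed to 16 bytes then zero-padded to 64: |K'| = 64.
Outer input = (K'⊕opad) ∥ H(inner) → 64 + 16 = 80 bytes.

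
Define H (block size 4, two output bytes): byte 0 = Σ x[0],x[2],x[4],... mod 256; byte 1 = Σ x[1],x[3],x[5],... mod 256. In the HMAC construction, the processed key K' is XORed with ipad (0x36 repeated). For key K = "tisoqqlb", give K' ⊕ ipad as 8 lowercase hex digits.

Key "tisoqqlb" = 74 69 73 6f 71 71 6c 62 is 8 bytes > B = 4, so hash it first: H(key) = c4 ab, then zero-pad to 4 bytes: K' = c4 ab 00 00.
XOR each byte with 0x36: c4⊕36=f2, ab⊕36=9d, 00⊕36=36, 00⊕36=36.

f29d3636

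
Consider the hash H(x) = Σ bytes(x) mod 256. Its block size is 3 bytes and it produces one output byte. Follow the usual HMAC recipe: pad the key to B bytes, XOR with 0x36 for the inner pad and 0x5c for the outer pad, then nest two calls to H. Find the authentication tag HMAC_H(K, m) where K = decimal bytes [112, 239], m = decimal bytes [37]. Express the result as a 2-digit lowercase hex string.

Key decimal bytes [112, 239] = 70 ef is 2 bytes ≤ B = 3; zero-pad to 3 bytes: K' = 70 ef 00.
K' ⊕ ipad = 46 d9 36.  K' ⊕ opad = 2c b3 5c.
Inner input = (K'⊕ipad) ∥ m = 46 d9 36 ∥ 25.
Inner hash: sum = 70+217+54+37 = 378; mod 256 = 122 → 7a.
Outer input = (K'⊕opad) ∥ inner = 2c b3 5c ∥ 7a.
Outer hash (tag): sum = 44+179+92+122 = 437; mod 256 = 181 → b5.

b5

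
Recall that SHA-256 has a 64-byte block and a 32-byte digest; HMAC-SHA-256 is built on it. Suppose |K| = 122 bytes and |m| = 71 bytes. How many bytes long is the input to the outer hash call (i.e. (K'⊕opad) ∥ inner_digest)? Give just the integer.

Key is 122 > 64 bytes, so it is hashed to 32 bytes then zero-padded to 64: |K'| = 64.
Outer input = (K'⊕opad) ∥ H(inner) → 64 + 32 = 96 bytes.

96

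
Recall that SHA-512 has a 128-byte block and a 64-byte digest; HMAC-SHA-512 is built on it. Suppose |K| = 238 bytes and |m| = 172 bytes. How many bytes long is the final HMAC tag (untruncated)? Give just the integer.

64

The tag is one SHA-512 digest: 64 bytes.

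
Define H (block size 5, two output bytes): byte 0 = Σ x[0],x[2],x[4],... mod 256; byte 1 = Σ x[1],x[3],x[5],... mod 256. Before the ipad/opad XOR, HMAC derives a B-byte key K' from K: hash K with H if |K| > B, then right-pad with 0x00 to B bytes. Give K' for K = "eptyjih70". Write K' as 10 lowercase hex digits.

|K| = 9 > B = 5, so first hash the key.
H(K): even-index sum = 475 mod 256 = 219; odd-index sum = 393 mod 256 = 137 → db 89.
Zero-pad H(K) = db 89 to 5 bytes: K' = db 89 00 00 00.

db89000000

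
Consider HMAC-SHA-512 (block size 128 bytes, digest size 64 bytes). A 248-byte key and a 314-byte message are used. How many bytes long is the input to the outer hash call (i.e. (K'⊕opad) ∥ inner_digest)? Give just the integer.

192

Key is 248 > 128 bytes, so it is hashed to 64 bytes then zero-padded to 128: |K'| = 128.
Outer input = (K'⊕opad) ∥ H(inner) → 128 + 64 = 192 bytes.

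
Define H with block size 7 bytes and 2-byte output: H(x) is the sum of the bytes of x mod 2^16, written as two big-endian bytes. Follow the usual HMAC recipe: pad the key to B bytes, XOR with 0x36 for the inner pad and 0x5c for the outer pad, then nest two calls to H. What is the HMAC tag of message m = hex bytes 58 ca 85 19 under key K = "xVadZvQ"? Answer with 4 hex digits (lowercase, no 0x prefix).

010e

Key "xVadZvQ" = 78 56 61 64 5a 76 51 is exactly B = 7 bytes: K' = 78 56 61 64 5a 76 51.
K' ⊕ ipad = 4e 60 57 52 6c 40 67.  K' ⊕ opad = 24 0a 3d 38 06 2a 0d.
Inner input = (K'⊕ipad) ∥ m = 4e 60 57 52 6c 40 67 ∥ 58 ca 85 19.
Inner hash: sum = 78+96+87+82+108+64+103+88+202+133+25 = 1066 → 04 2a.
Outer input = (K'⊕opad) ∥ inner = 24 0a 3d 38 06 2a 0d ∥ 04 2a.
Outer hash (tag): sum = 36+10+61+56+6+42+13+4+42 = 270 → 01 0e.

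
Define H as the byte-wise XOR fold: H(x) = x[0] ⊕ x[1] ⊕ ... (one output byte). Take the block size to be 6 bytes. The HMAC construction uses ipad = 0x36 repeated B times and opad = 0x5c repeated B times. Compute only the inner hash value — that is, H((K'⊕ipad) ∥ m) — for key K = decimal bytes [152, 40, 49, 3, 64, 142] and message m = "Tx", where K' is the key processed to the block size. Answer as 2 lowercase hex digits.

Key decimal bytes [152, 40, 49, 3, 64, 142] = 98 28 31 03 40 8e is exactly B = 6 bytes: K' = 98 28 31 03 40 8e.
K' ⊕ ipad = ae 1e 07 35 76 b8.
Inner input = ae 1e 07 35 76 b8 ∥ 54 78.
Inner hash: XOR ae⊕1e⊕07⊕35⊕76⊕b8⊕54⊕78 = 60.

60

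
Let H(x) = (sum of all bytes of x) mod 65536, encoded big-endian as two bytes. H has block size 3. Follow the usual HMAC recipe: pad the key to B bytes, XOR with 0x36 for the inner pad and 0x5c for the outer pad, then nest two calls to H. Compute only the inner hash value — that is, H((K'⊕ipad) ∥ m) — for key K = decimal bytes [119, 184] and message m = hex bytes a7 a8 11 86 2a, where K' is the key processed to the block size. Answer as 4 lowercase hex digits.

0315

Key decimal bytes [119, 184] = 77 b8 is 2 bytes ≤ B = 3; zero-pad to 3 bytes: K' = 77 b8 00.
K' ⊕ ipad = 41 8e 36.
Inner input = 41 8e 36 ∥ a7 a8 11 86 2a.
Inner hash: sum = 65+142+54+167+168+17+134+42 = 789 → 03 15.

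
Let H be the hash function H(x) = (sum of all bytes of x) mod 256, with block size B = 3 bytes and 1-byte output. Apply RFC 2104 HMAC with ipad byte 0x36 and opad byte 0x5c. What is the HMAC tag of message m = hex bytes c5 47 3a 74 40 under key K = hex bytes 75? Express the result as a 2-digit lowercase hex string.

Key hex bytes 75 is 1 byte ≤ B = 3; zero-pad to 3 bytes: K' = 75 00 00.
K' ⊕ ipad = 43 36 36.  K' ⊕ opad = 29 5c 5c.
Inner input = (K'⊕ipad) ∥ m = 43 36 36 ∥ c5 47 3a 74 40.
Inner hash: sum = 67+54+54+197+71+58+116+64 = 681; mod 256 = 169 → a9.
Outer input = (K'⊕opad) ∥ inner = 29 5c 5c ∥ a9.
Outer hash (tag): sum = 41+92+92+169 = 394; mod 256 = 138 → 8a.

8a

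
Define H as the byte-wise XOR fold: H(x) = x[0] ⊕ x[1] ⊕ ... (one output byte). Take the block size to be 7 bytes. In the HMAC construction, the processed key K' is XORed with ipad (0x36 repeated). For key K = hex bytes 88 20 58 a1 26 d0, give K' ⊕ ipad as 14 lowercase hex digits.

be166e9710e636

Key hex bytes 88 20 58 a1 26 d0 is 6 bytes ≤ B = 7; zero-pad to 7 bytes: K' = 88 20 58 a1 26 d0 00.
XOR each byte with 0x36: 88⊕36=be, 20⊕36=16, 58⊕36=6e, a1⊕36=97, 26⊕36=10, d0⊕36=e6, 00⊕36=36.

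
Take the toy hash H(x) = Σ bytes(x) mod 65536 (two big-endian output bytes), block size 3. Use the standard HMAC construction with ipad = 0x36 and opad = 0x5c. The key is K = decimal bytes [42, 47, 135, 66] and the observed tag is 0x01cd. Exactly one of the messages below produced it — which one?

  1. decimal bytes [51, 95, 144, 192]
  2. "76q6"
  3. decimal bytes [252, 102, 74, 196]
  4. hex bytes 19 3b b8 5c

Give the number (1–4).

Key decimal bytes [42, 47, 135, 66] = 2a 2f 87 42 is 4 bytes > B = 3, so hash it first: H(key) = 01 22, then zero-pad to 3 bytes: K' = 01 22 00.
K' ⊕ ipad = 37 14 36; K' ⊕ opad = 5d 7e 5c.
m1: inner = H(37 14 36 33 5f 90 c0) = 02 63; tag = H(5d 7e 5c 02 63) = 019c
m2: inner = H(37 14 36 37 36 71 36) = 01 95; tag = H(5d 7e 5c 01 95) = 01cd ← matches
m3: inner = H(37 14 36 fc 66 4a c4) = 02 f1; tag = H(5d 7e 5c 02 f1) = 022a
m4: inner = H(37 14 36 19 3b b8 5c) = 01 e9; tag = H(5d 7e 5c 01 e9) = 0221

2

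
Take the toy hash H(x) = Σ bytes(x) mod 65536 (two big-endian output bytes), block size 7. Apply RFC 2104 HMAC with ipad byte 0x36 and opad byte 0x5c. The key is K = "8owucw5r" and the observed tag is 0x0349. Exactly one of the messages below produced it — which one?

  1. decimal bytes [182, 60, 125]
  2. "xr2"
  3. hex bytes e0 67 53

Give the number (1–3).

1

Key "8owucw5r" = 38 6f 77 75 63 77 35 72 is 8 bytes > B = 7, so hash it first: H(key) = 03 14, then zero-pad to 7 bytes: K' = 03 14 00 00 00 00 00.
K' ⊕ ipad = 35 22 36 36 36 36 36; K' ⊕ opad = 5f 48 5c 5c 5c 5c 5c.
m1: inner = H(35 22 36 36 36 36 36 b6 3c 7d) = 02 d4; tag = H(5f 48 5c 5c 5c 5c 5c 02 d4) = 0349 ← matches
m2: inner = H(35 22 36 36 36 36 36 78 72 32) = 02 81; tag = H(5f 48 5c 5c 5c 5c 5c 02 81) = 02f6
m3: inner = H(35 22 36 36 36 36 36 e0 67 53) = 02 ff; tag = H(5f 48 5c 5c 5c 5c 5c 02 ff) = 0374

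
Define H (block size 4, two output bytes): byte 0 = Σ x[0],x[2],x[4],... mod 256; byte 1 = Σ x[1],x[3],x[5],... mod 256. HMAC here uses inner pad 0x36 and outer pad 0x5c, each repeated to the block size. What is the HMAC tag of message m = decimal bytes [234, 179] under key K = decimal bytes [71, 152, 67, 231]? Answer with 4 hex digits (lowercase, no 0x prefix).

Key decimal bytes [71, 152, 67, 231] = 47 98 43 e7 is exactly B = 4 bytes: K' = 47 98 43 e7.
K' ⊕ ipad = 71 ae 75 d1.  K' ⊕ opad = 1b c4 1f bb.
Inner input = (K'⊕ipad) ∥ m = 71 ae 75 d1 ∥ ea b3.
Inner hash: even-index sum = 464 mod 256 = 208; odd-index sum = 562 mod 256 = 50 → d0 32.
Outer input = (K'⊕opad) ∥ inner = 1b c4 1f bb ∥ d0 32.
Outer hash (tag): even-index sum = 266 mod 256 = 10; odd-index sum = 433 mod 256 = 177 → 0a b1.

0ab1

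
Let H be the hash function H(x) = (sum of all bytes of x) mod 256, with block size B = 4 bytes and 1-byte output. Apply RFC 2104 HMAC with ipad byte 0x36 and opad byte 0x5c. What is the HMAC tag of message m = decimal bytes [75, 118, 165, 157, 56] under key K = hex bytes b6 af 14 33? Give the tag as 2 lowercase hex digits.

0f

Key hex bytes b6 af 14 33 is exactly B = 4 bytes: K' = b6 af 14 33.
K' ⊕ ipad = 80 99 22 05.  K' ⊕ opad = ea f3 48 6f.
Inner input = (K'⊕ipad) ∥ m = 80 99 22 05 ∥ 4b 76 a5 9d 38.
Inner hash: sum = 128+153+34+5+75+118+165+157+56 = 891; mod 256 = 123 → 7b.
Outer input = (K'⊕opad) ∥ inner = ea f3 48 6f ∥ 7b.
Outer hash (tag): sum = 234+243+72+111+123 = 783; mod 256 = 15 → 0f.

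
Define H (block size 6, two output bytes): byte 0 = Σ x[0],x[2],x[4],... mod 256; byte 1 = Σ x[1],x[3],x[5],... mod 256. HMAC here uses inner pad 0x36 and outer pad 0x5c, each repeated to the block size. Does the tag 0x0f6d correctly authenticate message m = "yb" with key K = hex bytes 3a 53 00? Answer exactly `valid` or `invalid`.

Key hex bytes 3a 53 00 is 3 bytes ≤ B = 6; zero-pad to 6 bytes: K' = 3a 53 00 00 00 00.
K' ⊕ ipad = 0c 65 36 36 36 36; K' ⊕ opad = 66 0f 5c 5c 5c 5c.
Inner hash: even-index sum = 241 mod 256 = 241; odd-index sum = 307 mod 256 = 51 → f1 33.
Outer hash (recomputed tag): even-index sum = 527 mod 256 = 15; odd-index sum = 250 mod 256 = 250 → 0f fa.
Recomputed tag = 0ffa; claimed = 0f6d → mismatch.

invalid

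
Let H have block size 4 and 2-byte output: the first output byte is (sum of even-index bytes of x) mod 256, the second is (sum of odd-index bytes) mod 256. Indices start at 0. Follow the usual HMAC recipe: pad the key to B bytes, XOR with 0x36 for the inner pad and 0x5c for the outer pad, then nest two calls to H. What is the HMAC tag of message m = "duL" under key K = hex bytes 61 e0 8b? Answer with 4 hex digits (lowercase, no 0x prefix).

Key hex bytes 61 e0 8b is 3 bytes ≤ B = 4; zero-pad to 4 bytes: K' = 61 e0 8b 00.
K' ⊕ ipad = 57 d6 bd 36.  K' ⊕ opad = 3d bc d7 5c.
Inner input = (K'⊕ipad) ∥ m = 57 d6 bd 36 ∥ 64 75 4c.
Inner hash: even-index sum = 452 mod 256 = 196; odd-index sum = 385 mod 256 = 129 → c4 81.
Outer input = (K'⊕opad) ∥ inner = 3d bc d7 5c ∥ c4 81.
Outer hash (tag): even-index sum = 472 mod 256 = 216; odd-index sum = 409 mod 256 = 153 → d8 99.

d899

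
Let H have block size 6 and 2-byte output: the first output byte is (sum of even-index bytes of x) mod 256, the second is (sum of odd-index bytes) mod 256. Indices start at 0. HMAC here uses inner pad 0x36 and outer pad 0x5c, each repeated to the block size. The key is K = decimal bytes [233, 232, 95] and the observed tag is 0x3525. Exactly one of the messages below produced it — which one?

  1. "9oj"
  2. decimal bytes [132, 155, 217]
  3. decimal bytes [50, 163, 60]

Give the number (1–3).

Key decimal bytes [233, 232, 95] = e9 e8 5f is 3 bytes ≤ B = 6; zero-pad to 6 bytes: K' = e9 e8 5f 00 00 00.
K' ⊕ ipad = df de 69 36 36 36; K' ⊕ opad = b5 b4 03 5c 5c 5c.
m1: inner = H(df de 69 36 36 36 39 6f 6a) = 21 b9; tag = H(b5 b4 03 5c 5c 5c 21 b9) = 3525 ← matches
m2: inner = H(df de 69 36 36 36 84 9b d9) = db e5; tag = H(b5 b4 03 5c 5c 5c db e5) = ef51
m3: inner = H(df de 69 36 36 36 32 a3 3c) = ec ed; tag = H(b5 b4 03 5c 5c 5c ec ed) = 0059

1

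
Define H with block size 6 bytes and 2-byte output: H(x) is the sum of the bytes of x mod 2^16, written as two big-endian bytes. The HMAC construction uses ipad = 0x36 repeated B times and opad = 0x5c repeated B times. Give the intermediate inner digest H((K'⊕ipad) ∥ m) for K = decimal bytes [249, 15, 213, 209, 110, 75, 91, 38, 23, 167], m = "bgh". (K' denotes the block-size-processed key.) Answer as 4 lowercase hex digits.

Key decimal bytes [249, 15, 213, 209, 110, 75, 91, 38, 23, 167] = f9 0f d5 d1 6e 4b 5b 26 17 a7 is 10 bytes > B = 6, so hash it first: H(key) = 04 a6, then zero-pad to 6 bytes: K' = 04 a6 00 00 00 00.
K' ⊕ ipad = 32 90 36 36 36 36.
Inner input = 32 90 36 36 36 36 ∥ 62 67 68.
Inner hash: sum = 50+144+54+54+54+54+98+103+104 = 715 → 02 cb.

02cb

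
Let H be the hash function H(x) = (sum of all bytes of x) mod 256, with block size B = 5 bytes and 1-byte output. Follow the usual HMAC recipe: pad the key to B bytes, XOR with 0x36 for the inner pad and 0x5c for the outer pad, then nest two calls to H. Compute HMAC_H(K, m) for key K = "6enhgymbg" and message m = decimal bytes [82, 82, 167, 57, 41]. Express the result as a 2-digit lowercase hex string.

Key "6enhgymbg" = 36 65 6e 68 67 79 6d 62 67 is 9 bytes > B = 5, so hash it first: H(key) = 87, then zero-pad to 5 bytes: K' = 87 00 00 00 00.
K' ⊕ ipad = b1 36 36 36 36.  K' ⊕ opad = db 5c 5c 5c 5c.
Inner input = (K'⊕ipad) ∥ m = b1 36 36 36 36 ∥ 52 52 a7 39 29.
Inner hash: sum = 177+54+54+54+54+82+82+167+57+41 = 822; mod 256 = 54 → 36.
Outer input = (K'⊕opad) ∥ inner = db 5c 5c 5c 5c ∥ 36.
Outer hash (tag): sum = 219+92+92+92+92+54 = 641; mod 256 = 129 → 81.

81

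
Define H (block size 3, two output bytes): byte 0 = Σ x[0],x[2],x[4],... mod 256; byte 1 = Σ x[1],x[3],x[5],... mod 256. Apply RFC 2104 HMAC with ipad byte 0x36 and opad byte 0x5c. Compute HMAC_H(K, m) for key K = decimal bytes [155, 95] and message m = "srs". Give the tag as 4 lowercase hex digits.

7258

Key decimal bytes [155, 95] = 9b 5f is 2 bytes ≤ B = 3; zero-pad to 3 bytes: K' = 9b 5f 00.
K' ⊕ ipad = ad 69 36.  K' ⊕ opad = c7 03 5c.
Inner input = (K'⊕ipad) ∥ m = ad 69 36 ∥ 73 72 73.
Inner hash: even-index sum = 341 mod 256 = 85; odd-index sum = 335 mod 256 = 79 → 55 4f.
Outer input = (K'⊕opad) ∥ inner = c7 03 5c ∥ 55 4f.
Outer hash (tag): even-index sum = 370 mod 256 = 114; odd-index sum = 88 mod 256 = 88 → 72 58.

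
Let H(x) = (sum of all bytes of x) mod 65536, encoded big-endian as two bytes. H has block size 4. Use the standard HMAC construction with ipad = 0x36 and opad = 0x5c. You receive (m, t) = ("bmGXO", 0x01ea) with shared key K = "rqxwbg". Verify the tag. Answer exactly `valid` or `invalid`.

Key "rqxwbg" = 72 71 78 77 62 67 is 6 bytes > B = 4, so hash it first: H(key) = 02 9b, then zero-pad to 4 bytes: K' = 02 9b 00 00.
K' ⊕ ipad = 34 ad 36 36; K' ⊕ opad = 5e c7 5c 5c.
Inner hash: sum = 52+173+54+54+98+109+71+88+79 = 778 → 03 0a.
Outer hash (recomputed tag): sum = 94+199+92+92+3+10 = 490 → 01 ea.
Recomputed tag = 01ea; claimed = 01ea → match.

valid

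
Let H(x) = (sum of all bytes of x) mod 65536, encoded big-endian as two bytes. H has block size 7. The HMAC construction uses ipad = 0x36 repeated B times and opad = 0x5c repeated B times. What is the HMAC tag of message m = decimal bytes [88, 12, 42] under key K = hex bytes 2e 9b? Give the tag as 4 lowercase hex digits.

Key hex bytes 2e 9b is 2 bytes ≤ B = 7; zero-pad to 7 bytes: K' = 2e 9b 00 00 00 00 00.
K' ⊕ ipad = 18 ad 36 36 36 36 36.  K' ⊕ opad = 72 c7 5c 5c 5c 5c 5c.
Inner input = (K'⊕ipad) ∥ m = 18 ad 36 36 36 36 36 ∥ 58 0c 2a.
Inner hash: sum = 24+173+54+54+54+54+54+88+12+42 = 609 → 02 61.
Outer input = (K'⊕opad) ∥ inner = 72 c7 5c 5c 5c 5c 5c ∥ 02 61.
Outer hash (tag): sum = 114+199+92+92+92+92+92+2+97 = 872 → 03 68.

0368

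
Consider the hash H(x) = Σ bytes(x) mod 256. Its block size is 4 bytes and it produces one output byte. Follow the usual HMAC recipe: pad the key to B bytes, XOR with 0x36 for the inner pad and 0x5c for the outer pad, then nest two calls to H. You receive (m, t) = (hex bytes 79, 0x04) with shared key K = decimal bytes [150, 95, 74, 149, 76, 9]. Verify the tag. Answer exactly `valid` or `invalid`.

invalid

Key decimal bytes [150, 95, 74, 149, 76, 9] = 96 5f 4a 95 4c 09 is 6 bytes > B = 4, so hash it first: H(key) = 29, then zero-pad to 4 bytes: K' = 29 00 00 00.
K' ⊕ ipad = 1f 36 36 36; K' ⊕ opad = 75 5c 5c 5c.
Inner hash: sum = 31+54+54+54+121 = 314; mod 256 = 58 → 3a.
Outer hash (recomputed tag): sum = 117+92+92+92+58 = 451; mod 256 = 195 → c3.
Recomputed tag = c3; claimed = 04 → mismatch.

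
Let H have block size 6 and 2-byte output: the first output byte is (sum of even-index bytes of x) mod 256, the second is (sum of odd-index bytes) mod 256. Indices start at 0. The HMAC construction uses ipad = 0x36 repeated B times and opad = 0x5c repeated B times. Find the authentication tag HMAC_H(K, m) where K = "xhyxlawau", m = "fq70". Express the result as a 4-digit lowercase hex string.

5557

Key "xhyxlawau" = 78 68 79 78 6c 61 77 61 75 is 9 bytes > B = 6, so hash it first: H(key) = 49 a2, then zero-pad to 6 bytes: K' = 49 a2 00 00 00 00.
K' ⊕ ipad = 7f 94 36 36 36 36.  K' ⊕ opad = 15 fe 5c 5c 5c 5c.
Inner input = (K'⊕ipad) ∥ m = 7f 94 36 36 36 36 ∥ 66 71 37 30.
Inner hash: even-index sum = 392 mod 256 = 136; odd-index sum = 417 mod 256 = 161 → 88 a1.
Outer input = (K'⊕opad) ∥ inner = 15 fe 5c 5c 5c 5c ∥ 88 a1.
Outer hash (tag): even-index sum = 341 mod 256 = 85; odd-index sum = 599 mod 256 = 87 → 55 57.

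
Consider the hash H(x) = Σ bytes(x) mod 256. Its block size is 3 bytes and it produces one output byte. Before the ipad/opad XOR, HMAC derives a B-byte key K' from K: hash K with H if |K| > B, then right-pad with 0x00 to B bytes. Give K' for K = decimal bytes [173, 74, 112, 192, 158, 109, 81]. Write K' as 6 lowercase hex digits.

|K| = 7 > B = 3, so first hash the key.
H(K): sum = 173+74+112+192+158+109+81 = 899; mod 256 = 131 → 83.
Zero-pad H(K) = 83 to 3 bytes: K' = 83 00 00.

830000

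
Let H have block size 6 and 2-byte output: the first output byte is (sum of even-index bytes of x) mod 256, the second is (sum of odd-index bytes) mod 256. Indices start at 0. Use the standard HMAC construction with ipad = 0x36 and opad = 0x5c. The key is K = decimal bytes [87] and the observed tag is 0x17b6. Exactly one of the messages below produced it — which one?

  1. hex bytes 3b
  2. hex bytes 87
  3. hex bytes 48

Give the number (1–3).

Key decimal bytes [87] = 57 is 1 byte ≤ B = 6; zero-pad to 6 bytes: K' = 57 00 00 00 00 00.
K' ⊕ ipad = 61 36 36 36 36 36; K' ⊕ opad = 0b 5c 5c 5c 5c 5c.
m1: inner = H(61 36 36 36 36 36 3b) = 08 a2; tag = H(0b 5c 5c 5c 5c 5c 08 a2) = cbb6
m2: inner = H(61 36 36 36 36 36 87) = 54 a2; tag = H(0b 5c 5c 5c 5c 5c 54 a2) = 17b6 ← matches
m3: inner = H(61 36 36 36 36 36 48) = 15 a2; tag = H(0b 5c 5c 5c 5c 5c 15 a2) = d8b6

2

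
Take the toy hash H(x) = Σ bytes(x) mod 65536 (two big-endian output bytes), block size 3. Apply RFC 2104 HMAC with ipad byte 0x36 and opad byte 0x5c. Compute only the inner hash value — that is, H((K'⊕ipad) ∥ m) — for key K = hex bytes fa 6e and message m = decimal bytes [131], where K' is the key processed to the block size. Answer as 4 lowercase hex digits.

Key hex bytes fa 6e is 2 bytes ≤ B = 3; zero-pad to 3 bytes: K' = fa 6e 00.
K' ⊕ ipad = cc 58 36.
Inner input = cc 58 36 ∥ 83.
Inner hash: sum = 204+88+54+131 = 477 → 01 dd.

01dd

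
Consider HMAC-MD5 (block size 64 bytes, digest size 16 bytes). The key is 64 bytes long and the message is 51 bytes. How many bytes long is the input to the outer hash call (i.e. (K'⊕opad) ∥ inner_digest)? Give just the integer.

80

Key is 64 ≤ 64 bytes, zero-padded: |K'| = 64.
Outer input = (K'⊕opad) ∥ H(inner) → 64 + 16 = 80 bytes.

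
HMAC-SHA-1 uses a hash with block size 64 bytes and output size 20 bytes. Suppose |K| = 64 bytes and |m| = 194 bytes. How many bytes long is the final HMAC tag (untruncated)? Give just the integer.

The tag is one SHA-1 digest: 20 bytes.

20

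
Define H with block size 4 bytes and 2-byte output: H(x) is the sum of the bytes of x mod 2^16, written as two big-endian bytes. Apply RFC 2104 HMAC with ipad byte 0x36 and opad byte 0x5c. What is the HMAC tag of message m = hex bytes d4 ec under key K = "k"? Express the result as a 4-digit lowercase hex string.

020c

Key "k" = 6b is 1 byte ≤ B = 4; zero-pad to 4 bytes: K' = 6b 00 00 00.
K' ⊕ ipad = 5d 36 36 36.  K' ⊕ opad = 37 5c 5c 5c.
Inner input = (K'⊕ipad) ∥ m = 5d 36 36 36 ∥ d4 ec.
Inner hash: sum = 93+54+54+54+212+236 = 703 → 02 bf.
Outer input = (K'⊕opad) ∥ inner = 37 5c 5c 5c ∥ 02 bf.
Outer hash (tag): sum = 55+92+92+92+2+191 = 524 → 02 0c.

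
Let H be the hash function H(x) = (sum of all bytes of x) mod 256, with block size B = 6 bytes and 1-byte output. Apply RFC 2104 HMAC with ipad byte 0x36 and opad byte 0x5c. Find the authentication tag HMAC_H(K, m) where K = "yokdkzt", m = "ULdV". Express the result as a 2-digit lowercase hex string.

Key "yokdkzt" = 79 6f 6b 64 6b 7a 74 is 7 bytes > B = 6, so hash it first: H(key) = 10, then zero-pad to 6 bytes: K' = 10 00 00 00 00 00.
K' ⊕ ipad = 26 36 36 36 36 36.  K' ⊕ opad = 4c 5c 5c 5c 5c 5c.
Inner input = (K'⊕ipad) ∥ m = 26 36 36 36 36 36 ∥ 55 4c 64 56.
Inner hash: sum = 38+54+54+54+54+54+85+76+100+86 = 655; mod 256 = 143 → 8f.
Outer input = (K'⊕opad) ∥ inner = 4c 5c 5c 5c 5c 5c ∥ 8f.
Outer hash (tag): sum = 76+92+92+92+92+92+143 = 679; mod 256 = 167 → a7.

a7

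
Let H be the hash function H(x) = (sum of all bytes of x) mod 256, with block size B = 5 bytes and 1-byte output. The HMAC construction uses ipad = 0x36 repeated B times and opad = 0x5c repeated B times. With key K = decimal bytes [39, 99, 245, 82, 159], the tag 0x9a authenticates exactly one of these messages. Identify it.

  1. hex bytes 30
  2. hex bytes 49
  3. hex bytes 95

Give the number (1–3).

Key decimal bytes [39, 99, 245, 82, 159] = 27 63 f5 52 9f is exactly B = 5 bytes: K' = 27 63 f5 52 9f.
K' ⊕ ipad = 11 55 c3 64 a9; K' ⊕ opad = 7b 3f a9 0e c3.
m1: inner = H(11 55 c3 64 a9 30) = 66; tag = H(7b 3f a9 0e c3 66) = 9a ← matches
m2: inner = H(11 55 c3 64 a9 49) = 7f; tag = H(7b 3f a9 0e c3 7f) = b3
m3: inner = H(11 55 c3 64 a9 95) = cb; tag = H(7b 3f a9 0e c3 cb) = ff

1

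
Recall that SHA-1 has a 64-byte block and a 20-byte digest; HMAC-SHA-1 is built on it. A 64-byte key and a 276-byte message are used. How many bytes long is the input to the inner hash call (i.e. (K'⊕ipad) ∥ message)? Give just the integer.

Key is 64 ≤ 64 bytes, zero-padded: |K'| = 64.
Inner input = (K'⊕ipad) ∥ m → 64 + 276 = 340 bytes.

340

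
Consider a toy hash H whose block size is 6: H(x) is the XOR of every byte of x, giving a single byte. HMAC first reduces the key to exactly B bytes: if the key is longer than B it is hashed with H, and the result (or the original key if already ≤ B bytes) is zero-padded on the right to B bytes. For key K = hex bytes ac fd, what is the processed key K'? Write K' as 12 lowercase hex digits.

Key hex bytes ac fd is 2 bytes ≤ B = 6; zero-pad to 6 bytes: K' = ac fd 00 00 00 00.

acfd00000000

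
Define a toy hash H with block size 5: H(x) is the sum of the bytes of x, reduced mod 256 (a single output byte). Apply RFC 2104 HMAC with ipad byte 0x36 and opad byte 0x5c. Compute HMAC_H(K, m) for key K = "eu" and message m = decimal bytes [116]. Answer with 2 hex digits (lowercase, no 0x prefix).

Key "eu" = 65 75 is 2 bytes ≤ B = 5; zero-pad to 5 bytes: K' = 65 75 00 00 00.
K' ⊕ ipad = 53 43 36 36 36.  K' ⊕ opad = 39 29 5c 5c 5c.
Inner input = (K'⊕ipad) ∥ m = 53 43 36 36 36 ∥ 74.
Inner hash: sum = 83+67+54+54+54+116 = 428; mod 256 = 172 → ac.
Outer input = (K'⊕opad) ∥ inner = 39 29 5c 5c 5c ∥ ac.
Outer hash (tag): sum = 57+41+92+92+92+172 = 546; mod 256 = 34 → 22.

22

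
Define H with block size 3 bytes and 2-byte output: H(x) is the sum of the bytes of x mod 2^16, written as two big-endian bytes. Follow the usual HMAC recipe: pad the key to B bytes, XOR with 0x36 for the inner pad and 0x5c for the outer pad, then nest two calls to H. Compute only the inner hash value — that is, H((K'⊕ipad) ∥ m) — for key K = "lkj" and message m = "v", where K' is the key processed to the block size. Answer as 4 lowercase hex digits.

0189

Key "lkj" = 6c 6b 6a is exactly B = 3 bytes: K' = 6c 6b 6a.
K' ⊕ ipad = 5a 5d 5c.
Inner input = 5a 5d 5c ∥ 76.
Inner hash: sum = 90+93+92+118 = 393 → 01 89.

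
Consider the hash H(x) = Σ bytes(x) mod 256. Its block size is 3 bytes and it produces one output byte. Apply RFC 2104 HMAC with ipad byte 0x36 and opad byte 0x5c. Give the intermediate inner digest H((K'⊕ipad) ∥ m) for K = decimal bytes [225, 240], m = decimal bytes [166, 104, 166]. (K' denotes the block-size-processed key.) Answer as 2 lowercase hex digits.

Key decimal bytes [225, 240] = e1 f0 is 2 bytes ≤ B = 3; zero-pad to 3 bytes: K' = e1 f0 00.
K' ⊕ ipad = d7 c6 36.
Inner input = d7 c6 36 ∥ a6 68 a6.
Inner hash: sum = 215+198+54+166+104+166 = 903; mod 256 = 135 → 87.

87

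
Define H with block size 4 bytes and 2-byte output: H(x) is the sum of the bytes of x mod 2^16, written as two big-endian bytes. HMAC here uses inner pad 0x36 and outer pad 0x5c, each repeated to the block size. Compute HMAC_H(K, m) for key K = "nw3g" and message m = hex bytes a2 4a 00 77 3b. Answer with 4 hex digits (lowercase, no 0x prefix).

Key "nw3g" = 6e 77 33 67 is exactly B = 4 bytes: K' = 6e 77 33 67.
K' ⊕ ipad = 58 41 05 51.  K' ⊕ opad = 32 2b 6f 3b.
Inner input = (K'⊕ipad) ∥ m = 58 41 05 51 ∥ a2 4a 00 77 3b.
Inner hash: sum = 88+65+5+81+162+74+0+119+59 = 653 → 02 8d.
Outer input = (K'⊕opad) ∥ inner = 32 2b 6f 3b ∥ 02 8d.
Outer hash (tag): sum = 50+43+111+59+2+141 = 406 → 01 96.

0196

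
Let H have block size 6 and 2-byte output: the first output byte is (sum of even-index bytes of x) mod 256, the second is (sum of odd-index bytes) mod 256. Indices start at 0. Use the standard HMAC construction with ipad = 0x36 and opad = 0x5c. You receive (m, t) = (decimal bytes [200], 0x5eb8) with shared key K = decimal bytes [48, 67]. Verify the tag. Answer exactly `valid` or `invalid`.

Key decimal bytes [48, 67] = 30 43 is 2 bytes ≤ B = 6; zero-pad to 6 bytes: K' = 30 43 00 00 00 00.
K' ⊕ ipad = 06 75 36 36 36 36; K' ⊕ opad = 6c 1f 5c 5c 5c 5c.
Inner hash: even-index sum = 314 mod 256 = 58; odd-index sum = 225 mod 256 = 225 → 3a e1.
Outer hash (recomputed tag): even-index sum = 350 mod 256 = 94; odd-index sum = 440 mod 256 = 184 → 5e b8.
Recomputed tag = 5eb8; claimed = 5eb8 → match.

valid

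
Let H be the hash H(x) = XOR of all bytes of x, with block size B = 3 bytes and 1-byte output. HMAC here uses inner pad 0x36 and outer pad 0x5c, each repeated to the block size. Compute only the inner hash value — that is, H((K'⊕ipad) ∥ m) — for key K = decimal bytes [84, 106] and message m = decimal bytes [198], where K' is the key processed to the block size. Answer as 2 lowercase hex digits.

Key decimal bytes [84, 106] = 54 6a is 2 bytes ≤ B = 3; zero-pad to 3 bytes: K' = 54 6a 00.
K' ⊕ ipad = 62 5c 36.
Inner input = 62 5c 36 ∥ c6.
Inner hash: XOR 62⊕5c⊕36⊕c6 = ce.

ce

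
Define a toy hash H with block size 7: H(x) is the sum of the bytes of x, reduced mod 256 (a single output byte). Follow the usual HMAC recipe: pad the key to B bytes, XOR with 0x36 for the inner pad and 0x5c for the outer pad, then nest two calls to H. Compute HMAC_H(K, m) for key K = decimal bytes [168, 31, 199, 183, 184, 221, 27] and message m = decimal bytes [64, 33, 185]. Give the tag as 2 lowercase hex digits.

Key decimal bytes [168, 31, 199, 183, 184, 221, 27] = a8 1f c7 b7 b8 dd 1b is exactly B = 7 bytes: K' = a8 1f c7 b7 b8 dd 1b.
K' ⊕ ipad = 9e 29 f1 81 8e eb 2d.  K' ⊕ opad = f4 43 9b eb e4 81 47.
Inner input = (K'⊕ipad) ∥ m = 9e 29 f1 81 8e eb 2d ∥ 40 21 b9.
Inner hash: sum = 158+41+241+129+142+235+45+64+33+185 = 1273; mod 256 = 249 → f9.
Outer input = (K'⊕opad) ∥ inner = f4 43 9b eb e4 81 47 ∥ f9.
Outer hash (tag): sum = 244+67+155+235+228+129+71+249 = 1378; mod 256 = 98 → 62.

62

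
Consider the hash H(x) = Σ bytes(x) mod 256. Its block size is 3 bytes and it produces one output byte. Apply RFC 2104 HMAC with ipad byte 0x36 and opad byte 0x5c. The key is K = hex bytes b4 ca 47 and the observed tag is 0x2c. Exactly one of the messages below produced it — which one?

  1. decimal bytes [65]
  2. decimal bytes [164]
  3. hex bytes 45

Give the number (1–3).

2

Key hex bytes b4 ca 47 is exactly B = 3 bytes: K' = b4 ca 47.
K' ⊕ ipad = 82 fc 71; K' ⊕ opad = e8 96 1b.
m1: inner = H(82 fc 71 41) = 30; tag = H(e8 96 1b 30) = c9
m2: inner = H(82 fc 71 a4) = 93; tag = H(e8 96 1b 93) = 2c ← matches
m3: inner = H(82 fc 71 45) = 34; tag = H(e8 96 1b 34) = cd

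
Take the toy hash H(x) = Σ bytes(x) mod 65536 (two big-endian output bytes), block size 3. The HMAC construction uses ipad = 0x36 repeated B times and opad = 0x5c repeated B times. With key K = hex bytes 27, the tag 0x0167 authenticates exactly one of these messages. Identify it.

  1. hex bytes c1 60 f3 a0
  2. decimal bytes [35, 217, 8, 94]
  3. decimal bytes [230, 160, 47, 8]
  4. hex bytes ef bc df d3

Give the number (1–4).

1

Key hex bytes 27 is 1 byte ≤ B = 3; zero-pad to 3 bytes: K' = 27 00 00.
K' ⊕ ipad = 11 36 36; K' ⊕ opad = 7b 5c 5c.
m1: inner = H(11 36 36 c1 60 f3 a0) = 03 31; tag = H(7b 5c 5c 03 31) = 0167 ← matches
m2: inner = H(11 36 36 23 d9 08 5e) = 01 df; tag = H(7b 5c 5c 01 df) = 0213
m3: inner = H(11 36 36 e6 a0 2f 08) = 02 3a; tag = H(7b 5c 5c 02 3a) = 016f
m4: inner = H(11 36 36 ef bc df d3) = 03 da; tag = H(7b 5c 5c 03 da) = 0210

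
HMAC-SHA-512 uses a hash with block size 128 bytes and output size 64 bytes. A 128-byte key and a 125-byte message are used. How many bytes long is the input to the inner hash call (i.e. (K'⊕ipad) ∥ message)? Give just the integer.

253

Key is 128 ≤ 128 bytes, zero-padded: |K'| = 128.
Inner input = (K'⊕ipad) ∥ m → 128 + 125 = 253 bytes.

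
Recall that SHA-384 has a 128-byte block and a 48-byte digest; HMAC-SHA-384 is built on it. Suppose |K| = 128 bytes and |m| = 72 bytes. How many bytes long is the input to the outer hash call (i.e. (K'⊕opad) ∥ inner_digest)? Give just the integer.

Key is 128 ≤ 128 bytes, zero-padded: |K'| = 128.
Outer input = (K'⊕opad) ∥ H(inner) → 128 + 48 = 176 bytes.

176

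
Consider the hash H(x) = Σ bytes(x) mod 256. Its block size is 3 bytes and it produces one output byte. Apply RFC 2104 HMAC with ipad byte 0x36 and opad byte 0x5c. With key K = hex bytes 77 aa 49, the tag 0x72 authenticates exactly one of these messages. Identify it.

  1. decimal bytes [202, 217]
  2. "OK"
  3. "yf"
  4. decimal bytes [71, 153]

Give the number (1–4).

4

Key hex bytes 77 aa 49 is exactly B = 3 bytes: K' = 77 aa 49.
K' ⊕ ipad = 41 9c 7f; K' ⊕ opad = 2b f6 15.
m1: inner = H(41 9c 7f ca d9) = ff; tag = H(2b f6 15 ff) = 35
m2: inner = H(41 9c 7f 4f 4b) = f6; tag = H(2b f6 15 f6) = 2c
m3: inner = H(41 9c 7f 79 66) = 3b; tag = H(2b f6 15 3b) = 71
m4: inner = H(41 9c 7f 47 99) = 3c; tag = H(2b f6 15 3c) = 72 ← matches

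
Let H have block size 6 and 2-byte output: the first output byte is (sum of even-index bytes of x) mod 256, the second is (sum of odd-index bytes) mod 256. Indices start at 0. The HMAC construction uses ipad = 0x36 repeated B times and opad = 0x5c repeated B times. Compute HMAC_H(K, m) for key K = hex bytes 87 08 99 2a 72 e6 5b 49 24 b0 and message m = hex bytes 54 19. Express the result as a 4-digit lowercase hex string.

ecb1

Key hex bytes 87 08 99 2a 72 e6 5b 49 24 b0 is 10 bytes > B = 6, so hash it first: H(key) = 11 11, then zero-pad to 6 bytes: K' = 11 11 00 00 00 00.
K' ⊕ ipad = 27 27 36 36 36 36.  K' ⊕ opad = 4d 4d 5c 5c 5c 5c.
Inner input = (K'⊕ipad) ∥ m = 27 27 36 36 36 36 ∥ 54 19.
Inner hash: even-index sum = 231 mod 256 = 231; odd-index sum = 172 mod 256 = 172 → e7 ac.
Outer input = (K'⊕opad) ∥ inner = 4d 4d 5c 5c 5c 5c ∥ e7 ac.
Outer hash (tag): even-index sum = 492 mod 256 = 236; odd-index sum = 433 mod 256 = 177 → ec b1.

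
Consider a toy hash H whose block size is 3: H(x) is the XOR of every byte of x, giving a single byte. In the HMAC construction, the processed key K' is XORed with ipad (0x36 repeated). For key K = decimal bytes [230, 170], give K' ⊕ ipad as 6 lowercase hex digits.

Key decimal bytes [230, 170] = e6 aa is 2 bytes ≤ B = 3; zero-pad to 3 bytes: K' = e6 aa 00.
XOR each byte with 0x36: e6⊕36=d0, aa⊕36=9c, 00⊕36=36.

d09c36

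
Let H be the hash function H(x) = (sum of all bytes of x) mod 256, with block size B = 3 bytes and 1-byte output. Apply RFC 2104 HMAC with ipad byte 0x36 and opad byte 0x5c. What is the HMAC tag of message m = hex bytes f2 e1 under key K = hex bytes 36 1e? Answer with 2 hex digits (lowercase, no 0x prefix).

39

Key hex bytes 36 1e is 2 bytes ≤ B = 3; zero-pad to 3 bytes: K' = 36 1e 00.
K' ⊕ ipad = 00 28 36.  K' ⊕ opad = 6a 42 5c.
Inner input = (K'⊕ipad) ∥ m = 00 28 36 ∥ f2 e1.
Inner hash: sum = 0+40+54+242+225 = 561; mod 256 = 49 → 31.
Outer input = (K'⊕opad) ∥ inner = 6a 42 5c ∥ 31.
Outer hash (tag): sum = 106+66+92+49 = 313; mod 256 = 57 → 39.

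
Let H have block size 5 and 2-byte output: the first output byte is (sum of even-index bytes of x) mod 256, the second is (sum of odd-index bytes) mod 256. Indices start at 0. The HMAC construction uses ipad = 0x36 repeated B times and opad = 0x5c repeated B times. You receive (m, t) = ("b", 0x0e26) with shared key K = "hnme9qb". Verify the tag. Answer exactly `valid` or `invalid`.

Key "hnme9qb" = 68 6e 6d 65 39 71 62 is 7 bytes > B = 5, so hash it first: H(key) = 70 44, then zero-pad to 5 bytes: K' = 70 44 00 00 00.
K' ⊕ ipad = 46 72 36 36 36; K' ⊕ opad = 2c 18 5c 5c 5c.
Inner hash: even-index sum = 178 mod 256 = 178; odd-index sum = 266 mod 256 = 10 → b2 0a.
Outer hash (recomputed tag): even-index sum = 238 mod 256 = 238; odd-index sum = 294 mod 256 = 38 → ee 26.
Recomputed tag = ee26; claimed = 0e26 → mismatch.

invalid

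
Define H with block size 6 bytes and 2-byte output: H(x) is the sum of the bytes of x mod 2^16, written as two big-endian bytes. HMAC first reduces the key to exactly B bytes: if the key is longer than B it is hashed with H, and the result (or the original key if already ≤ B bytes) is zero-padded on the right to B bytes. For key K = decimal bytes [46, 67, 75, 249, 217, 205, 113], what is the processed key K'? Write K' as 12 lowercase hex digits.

|K| = 7 > B = 6, so first hash the key.
H(K): sum = 46+67+75+249+217+205+113 = 972 → 03 cc.
Zero-pad H(K) = 03 cc to 6 bytes: K' = 03 cc 00 00 00 00.

03cc00000000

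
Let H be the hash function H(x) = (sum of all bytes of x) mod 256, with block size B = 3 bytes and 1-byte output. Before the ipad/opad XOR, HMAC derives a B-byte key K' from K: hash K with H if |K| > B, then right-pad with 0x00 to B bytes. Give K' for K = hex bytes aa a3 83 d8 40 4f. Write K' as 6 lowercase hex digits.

|K| = 6 > B = 3, so first hash the key.
H(K): sum = 170+163+131+216+64+79 = 823; mod 256 = 55 → 37.
Zero-pad H(K) = 37 to 3 bytes: K' = 37 00 00.

370000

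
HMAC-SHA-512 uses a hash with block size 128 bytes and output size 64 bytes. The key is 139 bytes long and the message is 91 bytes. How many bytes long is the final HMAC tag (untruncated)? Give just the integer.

64

The tag is one SHA-512 digest: 64 bytes.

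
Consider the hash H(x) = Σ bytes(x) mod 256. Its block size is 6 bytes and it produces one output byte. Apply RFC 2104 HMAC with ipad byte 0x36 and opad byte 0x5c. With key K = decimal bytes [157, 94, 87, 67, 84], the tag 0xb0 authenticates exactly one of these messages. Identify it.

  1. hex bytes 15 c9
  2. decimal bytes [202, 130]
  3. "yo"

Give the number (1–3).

Key decimal bytes [157, 94, 87, 67, 84] = 9d 5e 57 43 54 is 5 bytes ≤ B = 6; zero-pad to 6 bytes: K' = 9d 5e 57 43 54 00.
K' ⊕ ipad = ab 68 61 75 62 36; K' ⊕ opad = c1 02 0b 1f 08 5c.
m1: inner = H(ab 68 61 75 62 36 15 c9) = 5f; tag = H(c1 02 0b 1f 08 5c 5f) = b0 ← matches
m2: inner = H(ab 68 61 75 62 36 ca 82) = cd; tag = H(c1 02 0b 1f 08 5c cd) = 1e
m3: inner = H(ab 68 61 75 62 36 79 6f) = 69; tag = H(c1 02 0b 1f 08 5c 69) = ba

1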